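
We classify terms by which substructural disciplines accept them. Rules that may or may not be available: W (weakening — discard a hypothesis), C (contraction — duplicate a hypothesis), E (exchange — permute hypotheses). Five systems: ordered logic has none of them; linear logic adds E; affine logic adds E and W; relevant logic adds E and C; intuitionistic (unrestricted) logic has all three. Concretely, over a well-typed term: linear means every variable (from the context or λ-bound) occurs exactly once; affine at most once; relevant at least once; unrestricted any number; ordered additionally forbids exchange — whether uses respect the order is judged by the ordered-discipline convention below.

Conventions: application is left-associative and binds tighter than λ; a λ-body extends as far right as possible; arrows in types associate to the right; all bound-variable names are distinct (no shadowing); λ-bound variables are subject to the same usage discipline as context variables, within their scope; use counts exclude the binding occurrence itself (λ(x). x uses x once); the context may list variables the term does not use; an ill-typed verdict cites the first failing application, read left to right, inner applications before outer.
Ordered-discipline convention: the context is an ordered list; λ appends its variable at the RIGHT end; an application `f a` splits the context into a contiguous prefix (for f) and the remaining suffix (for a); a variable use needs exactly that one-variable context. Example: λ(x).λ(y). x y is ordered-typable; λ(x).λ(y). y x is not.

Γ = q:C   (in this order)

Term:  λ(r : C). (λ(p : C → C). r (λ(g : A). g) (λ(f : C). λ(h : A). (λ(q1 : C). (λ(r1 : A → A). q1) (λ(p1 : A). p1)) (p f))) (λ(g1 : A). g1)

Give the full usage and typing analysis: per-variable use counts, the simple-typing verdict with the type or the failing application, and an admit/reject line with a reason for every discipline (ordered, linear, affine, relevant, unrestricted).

counts: q=0, r (λ-bound)=1, p (λ-bound)=1, g (λ-bound)=1, f (λ-bound)=1, h (λ-bound)=0, q1 (λ-bound)=1, r1 (λ-bound)=0, p1 (λ-bound)=1, g1 (λ-bound)=1
uses in reading order: r, g, q1, p1, p, f, g1
typing: ill-typed: non-function type C applied to an argument
ordered: ✗, fails simple typing
linear: ✗, a type mismatch blocks all five
affine: ✗, the type mismatch rejects it
relevant: ✗, not simply typable
unrestricted: ✗, fails simple typing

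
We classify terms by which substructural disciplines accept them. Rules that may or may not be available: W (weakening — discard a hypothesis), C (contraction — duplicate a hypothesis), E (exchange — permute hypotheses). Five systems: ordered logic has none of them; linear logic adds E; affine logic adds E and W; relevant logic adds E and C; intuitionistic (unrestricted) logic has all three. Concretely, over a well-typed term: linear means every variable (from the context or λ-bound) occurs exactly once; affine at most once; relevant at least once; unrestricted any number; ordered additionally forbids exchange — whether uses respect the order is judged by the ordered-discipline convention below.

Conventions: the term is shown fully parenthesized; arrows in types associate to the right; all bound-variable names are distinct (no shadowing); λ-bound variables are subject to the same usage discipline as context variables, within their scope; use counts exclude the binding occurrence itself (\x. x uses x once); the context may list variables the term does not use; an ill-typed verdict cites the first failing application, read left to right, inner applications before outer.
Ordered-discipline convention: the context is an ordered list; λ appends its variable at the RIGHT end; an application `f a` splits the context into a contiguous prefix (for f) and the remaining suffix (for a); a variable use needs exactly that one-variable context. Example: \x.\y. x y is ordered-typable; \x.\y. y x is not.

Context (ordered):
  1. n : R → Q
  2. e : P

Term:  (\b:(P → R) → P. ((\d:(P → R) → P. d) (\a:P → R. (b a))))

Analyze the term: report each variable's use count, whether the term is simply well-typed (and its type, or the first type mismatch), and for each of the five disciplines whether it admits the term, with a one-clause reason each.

variable uses: n: 0×, e: 0×, b [bound]: 1×, d [bound]: 1×, a [bound]: 1×
uses in reading order: d, b, a
typing: well-typed at ((P → R) → P) → (P → R) → P
ordered: ✗, unused: n, e — weakening required
linear: ✗, unused: n, e — weakening required
affine: ✓, no duplicate uses among n, e, b, d, a
relevant: ✗, unused: n, e — weakening required
unrestricted: ✓, simply typable at ((P → R) → P) → (P → R) → P; W, C, E all held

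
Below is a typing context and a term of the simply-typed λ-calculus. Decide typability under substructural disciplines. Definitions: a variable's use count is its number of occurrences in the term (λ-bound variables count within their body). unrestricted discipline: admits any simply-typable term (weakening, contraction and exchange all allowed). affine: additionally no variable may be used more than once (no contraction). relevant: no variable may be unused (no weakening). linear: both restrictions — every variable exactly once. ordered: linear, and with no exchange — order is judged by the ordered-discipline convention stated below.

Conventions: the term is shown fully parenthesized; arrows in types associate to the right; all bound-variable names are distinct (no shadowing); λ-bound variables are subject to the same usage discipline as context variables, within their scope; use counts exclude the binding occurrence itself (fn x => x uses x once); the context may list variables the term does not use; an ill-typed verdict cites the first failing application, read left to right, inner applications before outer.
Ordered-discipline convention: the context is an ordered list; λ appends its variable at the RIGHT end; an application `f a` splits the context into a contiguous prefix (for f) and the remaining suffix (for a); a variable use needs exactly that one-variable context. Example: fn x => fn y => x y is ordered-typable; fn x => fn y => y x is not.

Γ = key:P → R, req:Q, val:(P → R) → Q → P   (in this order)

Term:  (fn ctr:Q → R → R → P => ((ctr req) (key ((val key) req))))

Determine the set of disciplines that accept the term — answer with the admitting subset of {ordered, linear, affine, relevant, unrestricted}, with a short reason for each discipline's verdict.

admitting disciplines: relevant, unrestricted
variable uses: key ×2, req ×2, val ×1, ctr (bound) ×1
left-to-right use order: ctr, req, key, val, key, req
typing: well-typed at (Q → R → R → P) → R → P
ordered: ✗, key ×2, req ×2 used more than once (contraction)
linear: ✗, key ×2, req ×2 used more than once (contraction)
affine: ✗, key ×2, req ×2 used more than once (contraction)
relevant: ✓, key, req, val, ctr: all used, weakening unneeded
unrestricted: ✓, well-typed at (Q → R → R → P) → R → P; no restrictions here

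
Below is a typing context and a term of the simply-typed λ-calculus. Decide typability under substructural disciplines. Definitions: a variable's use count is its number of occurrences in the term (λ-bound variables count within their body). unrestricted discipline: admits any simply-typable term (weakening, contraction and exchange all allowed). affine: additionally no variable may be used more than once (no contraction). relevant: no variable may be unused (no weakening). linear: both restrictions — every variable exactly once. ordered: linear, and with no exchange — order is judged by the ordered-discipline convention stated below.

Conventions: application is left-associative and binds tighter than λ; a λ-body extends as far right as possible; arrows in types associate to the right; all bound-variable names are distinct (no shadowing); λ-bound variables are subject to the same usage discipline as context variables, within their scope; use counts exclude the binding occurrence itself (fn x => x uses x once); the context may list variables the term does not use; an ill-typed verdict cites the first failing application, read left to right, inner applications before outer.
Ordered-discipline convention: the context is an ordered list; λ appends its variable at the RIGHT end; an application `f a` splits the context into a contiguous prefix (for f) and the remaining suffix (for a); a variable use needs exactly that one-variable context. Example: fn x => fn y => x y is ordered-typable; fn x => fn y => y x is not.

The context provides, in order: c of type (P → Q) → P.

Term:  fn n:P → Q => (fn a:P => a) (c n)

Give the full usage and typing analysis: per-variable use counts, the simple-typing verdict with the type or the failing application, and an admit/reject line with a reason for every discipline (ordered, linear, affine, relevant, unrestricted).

counts: c=1, n [bound]=1, a [bound]=1
use order (left to right): a, c, n
typing: the term checks, with type (P → Q) → P
ordered: ✓ — single-use (c, n, a), ordered derivation ok
linear: ✓ — single use per variable (c, n, a)
affine: ✓ — no duplicate uses among c, n, a
relevant: ✓ — at least one use each (c, n, a)
unrestricted: ✓ — simply typable at (P → Q) → P; W, C, E all held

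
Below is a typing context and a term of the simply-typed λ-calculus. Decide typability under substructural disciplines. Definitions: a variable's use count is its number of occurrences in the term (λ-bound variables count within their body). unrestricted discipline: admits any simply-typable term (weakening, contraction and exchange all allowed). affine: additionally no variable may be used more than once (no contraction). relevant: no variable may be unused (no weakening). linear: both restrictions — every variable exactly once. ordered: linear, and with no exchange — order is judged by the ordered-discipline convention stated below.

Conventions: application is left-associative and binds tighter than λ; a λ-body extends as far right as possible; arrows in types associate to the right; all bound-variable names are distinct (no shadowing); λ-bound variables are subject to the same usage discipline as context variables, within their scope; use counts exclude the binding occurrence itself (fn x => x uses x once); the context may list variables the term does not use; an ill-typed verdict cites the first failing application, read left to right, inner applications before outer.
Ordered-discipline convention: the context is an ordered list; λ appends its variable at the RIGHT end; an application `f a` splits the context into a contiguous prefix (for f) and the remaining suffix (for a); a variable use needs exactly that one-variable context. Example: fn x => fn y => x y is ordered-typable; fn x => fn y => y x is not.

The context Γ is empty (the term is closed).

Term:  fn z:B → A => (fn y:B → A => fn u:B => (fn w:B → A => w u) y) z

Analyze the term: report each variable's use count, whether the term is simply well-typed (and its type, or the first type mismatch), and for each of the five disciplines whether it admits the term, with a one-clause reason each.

counts: z (bound): 1; y (bound): 1; u (bound): 1; w (bound): 1
uses in reading order: w, u, y, z
typing: well-typed at (B → A) → B → A
ordered: ✗, no contiguous prefix/suffix split fits w, u, y, z
linear: ✓, single use per variable (z, y, u, w)
affine: ✓, no duplicate uses among z, y, u, w
relevant: ✓, every one of z, y, u, w appears
unrestricted: ✓, well-typed at (B → A) → B → A; no restrictions here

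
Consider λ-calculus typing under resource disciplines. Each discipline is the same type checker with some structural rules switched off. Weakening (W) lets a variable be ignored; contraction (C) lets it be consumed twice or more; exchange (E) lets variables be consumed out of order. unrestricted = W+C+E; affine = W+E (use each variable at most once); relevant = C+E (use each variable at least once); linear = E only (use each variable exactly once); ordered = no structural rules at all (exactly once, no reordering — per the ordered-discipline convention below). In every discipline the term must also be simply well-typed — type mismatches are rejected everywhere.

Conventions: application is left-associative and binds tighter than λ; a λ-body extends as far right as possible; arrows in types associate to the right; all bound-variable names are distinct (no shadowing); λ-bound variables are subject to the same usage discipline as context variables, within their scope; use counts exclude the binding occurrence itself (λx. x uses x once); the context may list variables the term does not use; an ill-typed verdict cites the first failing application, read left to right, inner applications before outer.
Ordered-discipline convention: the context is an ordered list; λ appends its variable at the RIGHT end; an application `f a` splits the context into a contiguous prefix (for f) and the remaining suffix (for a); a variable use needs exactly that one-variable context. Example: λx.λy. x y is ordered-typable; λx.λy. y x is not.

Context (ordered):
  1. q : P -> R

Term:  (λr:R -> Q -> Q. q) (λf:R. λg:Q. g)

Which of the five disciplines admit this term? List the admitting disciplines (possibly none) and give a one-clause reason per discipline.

admitting disciplines: affine, unrestricted
variable uses: q=1, r (bound)=0, f (bound)=0, g (bound)=1
uses in reading order: q, g
typing: well-typed at P -> R
ordered ✗ (needs weakening: r, f unused)
linear ✗ (needs weakening: r, f unused)
affine ✓ (no duplicate uses among q, r, f, g)
relevant ✗ (needs weakening: r, f unused)
unrestricted ✓ (simply typable at P -> R; W, C, E all held)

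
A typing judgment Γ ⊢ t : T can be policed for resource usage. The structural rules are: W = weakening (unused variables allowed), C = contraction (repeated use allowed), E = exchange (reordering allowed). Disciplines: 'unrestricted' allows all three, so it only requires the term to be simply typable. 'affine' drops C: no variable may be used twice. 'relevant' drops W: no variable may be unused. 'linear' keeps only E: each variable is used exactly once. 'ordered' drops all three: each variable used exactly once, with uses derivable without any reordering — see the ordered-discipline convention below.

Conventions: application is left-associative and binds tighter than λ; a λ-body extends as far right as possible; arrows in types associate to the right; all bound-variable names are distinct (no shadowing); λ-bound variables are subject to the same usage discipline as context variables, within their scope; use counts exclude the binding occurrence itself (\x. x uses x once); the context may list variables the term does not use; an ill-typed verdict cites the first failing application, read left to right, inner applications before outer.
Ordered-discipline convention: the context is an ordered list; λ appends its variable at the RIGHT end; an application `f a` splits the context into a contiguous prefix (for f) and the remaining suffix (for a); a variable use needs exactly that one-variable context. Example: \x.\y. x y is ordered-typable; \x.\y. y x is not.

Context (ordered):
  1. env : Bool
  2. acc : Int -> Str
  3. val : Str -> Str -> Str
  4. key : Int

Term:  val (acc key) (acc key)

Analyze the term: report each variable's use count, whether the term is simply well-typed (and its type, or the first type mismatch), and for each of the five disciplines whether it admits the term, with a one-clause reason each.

counts: env: 0, acc: 2, val: 1, key: 2
order of uses: val, acc, key, acc, key
typing: well-typed at Str
ordered: ✗, repeated use of acc ×2, key ×2; needs weakening: env unused
linear: ✗, repeated use of acc ×2, key ×2; needs weakening: env unused
affine: ✗, repeated use of acc ×2, key ×2
relevant: ✗, needs weakening: env unused
unrestricted: ✓, typability at Str is all that's needed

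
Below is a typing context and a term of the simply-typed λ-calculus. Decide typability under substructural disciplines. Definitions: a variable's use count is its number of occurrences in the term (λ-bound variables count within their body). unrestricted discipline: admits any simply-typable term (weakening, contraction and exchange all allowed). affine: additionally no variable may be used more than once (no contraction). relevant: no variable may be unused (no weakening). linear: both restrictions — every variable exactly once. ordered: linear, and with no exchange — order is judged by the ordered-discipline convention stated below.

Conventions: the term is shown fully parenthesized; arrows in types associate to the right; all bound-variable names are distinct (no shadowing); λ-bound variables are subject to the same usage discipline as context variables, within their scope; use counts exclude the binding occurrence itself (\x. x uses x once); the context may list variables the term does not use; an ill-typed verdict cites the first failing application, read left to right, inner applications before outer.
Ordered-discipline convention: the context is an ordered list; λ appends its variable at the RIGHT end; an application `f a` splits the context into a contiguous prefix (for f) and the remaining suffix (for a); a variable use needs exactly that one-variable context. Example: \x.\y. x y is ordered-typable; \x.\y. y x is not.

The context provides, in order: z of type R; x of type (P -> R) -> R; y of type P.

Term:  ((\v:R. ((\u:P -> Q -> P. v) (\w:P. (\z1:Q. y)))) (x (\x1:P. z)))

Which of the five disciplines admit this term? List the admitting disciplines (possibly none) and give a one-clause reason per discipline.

admitting disciplines: affine, unrestricted
usage: z ×1, x ×1, y ×1, v (bound) ×1, u (bound) ×0, w (bound) ×0, z1 (bound) ×0, x1 (bound) ×0
left-to-right use order: v, y, x, z
typing: well-typed at R
ordered: ✗ — u, w, z1, x1 never used (weakening)
linear: ✗ — u, w, z1, x1 never used (weakening)
affine: ✓ — no duplicate uses among z, x, y, v, u, w, z1, x1
relevant: ✗ — u, w, z1, x1 never used (weakening)
unrestricted: ✓ — typability at R is all that's needed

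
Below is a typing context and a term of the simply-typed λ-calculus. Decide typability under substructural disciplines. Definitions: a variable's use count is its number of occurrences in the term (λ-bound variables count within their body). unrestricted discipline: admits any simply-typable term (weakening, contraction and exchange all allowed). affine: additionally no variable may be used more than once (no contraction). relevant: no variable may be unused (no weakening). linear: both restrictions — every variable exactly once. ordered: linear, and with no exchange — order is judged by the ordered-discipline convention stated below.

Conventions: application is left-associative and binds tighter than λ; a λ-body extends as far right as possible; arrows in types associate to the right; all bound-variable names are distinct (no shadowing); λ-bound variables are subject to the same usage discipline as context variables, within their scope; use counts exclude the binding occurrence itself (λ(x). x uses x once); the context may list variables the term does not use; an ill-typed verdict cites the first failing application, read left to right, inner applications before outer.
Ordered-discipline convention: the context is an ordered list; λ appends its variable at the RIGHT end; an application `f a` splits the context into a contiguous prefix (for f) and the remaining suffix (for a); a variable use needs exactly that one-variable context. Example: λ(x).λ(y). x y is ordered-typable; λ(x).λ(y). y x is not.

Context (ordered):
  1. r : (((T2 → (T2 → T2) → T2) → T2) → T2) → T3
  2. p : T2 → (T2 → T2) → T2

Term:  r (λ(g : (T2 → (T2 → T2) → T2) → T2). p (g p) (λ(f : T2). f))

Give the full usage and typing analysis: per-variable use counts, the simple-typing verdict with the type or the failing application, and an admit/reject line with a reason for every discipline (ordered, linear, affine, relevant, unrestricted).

counts: r=1, p=2, g [bound]=1, f [bound]=1
order of uses: r, p, g, p, f
typing: ✓ — T3
ordered: ✗ — p ×2 used more than once (contraction)
linear: ✗ — p ×2 used more than once (contraction)
affine: ✗ — p ×2 used more than once (contraction)
relevant: ✓ — every one of r, p, g, f appears
unrestricted: ✓ — simply typable at T3; W, C, E all held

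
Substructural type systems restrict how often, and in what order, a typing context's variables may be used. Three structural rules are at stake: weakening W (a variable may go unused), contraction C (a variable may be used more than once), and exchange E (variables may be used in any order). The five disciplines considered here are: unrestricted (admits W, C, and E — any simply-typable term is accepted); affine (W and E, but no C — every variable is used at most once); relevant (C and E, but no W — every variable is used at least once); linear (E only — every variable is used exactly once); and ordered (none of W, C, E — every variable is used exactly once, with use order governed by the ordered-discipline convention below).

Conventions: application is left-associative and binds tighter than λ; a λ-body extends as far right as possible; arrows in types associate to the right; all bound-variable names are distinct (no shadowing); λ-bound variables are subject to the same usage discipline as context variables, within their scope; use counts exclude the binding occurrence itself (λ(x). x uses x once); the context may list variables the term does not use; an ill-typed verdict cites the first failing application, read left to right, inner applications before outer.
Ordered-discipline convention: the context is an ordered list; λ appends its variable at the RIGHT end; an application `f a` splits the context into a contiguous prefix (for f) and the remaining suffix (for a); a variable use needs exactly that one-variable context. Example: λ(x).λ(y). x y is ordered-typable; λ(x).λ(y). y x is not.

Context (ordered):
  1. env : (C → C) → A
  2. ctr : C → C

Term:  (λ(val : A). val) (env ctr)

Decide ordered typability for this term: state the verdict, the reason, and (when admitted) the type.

yes — env, ctr, val once each; derivable with no W/C/E; term : A
variable uses: env: 1; ctr: 1; val (bound): 1
order of uses: val, env, ctr
typing: well-typed — term : A
per-discipline verdicts: ordered ✓ | linear ✓ | affine ✓ | relevant ✓ | unrestricted ✓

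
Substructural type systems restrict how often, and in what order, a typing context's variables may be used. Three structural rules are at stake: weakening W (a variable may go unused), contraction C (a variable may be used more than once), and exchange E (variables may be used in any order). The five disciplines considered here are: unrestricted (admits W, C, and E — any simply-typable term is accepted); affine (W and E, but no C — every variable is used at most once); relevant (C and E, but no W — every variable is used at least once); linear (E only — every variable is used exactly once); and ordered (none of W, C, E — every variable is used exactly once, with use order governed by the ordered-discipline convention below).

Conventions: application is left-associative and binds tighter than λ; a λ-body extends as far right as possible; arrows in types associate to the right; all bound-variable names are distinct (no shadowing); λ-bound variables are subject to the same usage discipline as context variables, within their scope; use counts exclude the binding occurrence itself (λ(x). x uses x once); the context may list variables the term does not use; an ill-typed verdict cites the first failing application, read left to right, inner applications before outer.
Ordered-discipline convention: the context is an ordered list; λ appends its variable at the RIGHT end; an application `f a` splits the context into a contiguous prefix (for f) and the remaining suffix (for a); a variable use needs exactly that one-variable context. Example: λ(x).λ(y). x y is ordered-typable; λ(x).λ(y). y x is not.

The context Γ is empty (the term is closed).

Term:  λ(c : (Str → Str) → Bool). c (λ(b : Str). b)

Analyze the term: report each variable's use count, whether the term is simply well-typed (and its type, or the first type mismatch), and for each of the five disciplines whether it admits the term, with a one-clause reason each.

use counts: c (λ-bound) ×1; b (λ-bound) ×1
left-to-right use order: c, b
typing: well-typed at ((Str → Str) → Bool) → Bool
ordered: ✓, c, b once each; derivable with no W/C/E
linear: ✓, c, b: one use apiece
affine: ✓, none of c, b used more than once
relevant: ✓, at least one use each (c, b)
unrestricted: ✓, type-checks (((Str → Str) → Bool) → Bool) and nothing is barred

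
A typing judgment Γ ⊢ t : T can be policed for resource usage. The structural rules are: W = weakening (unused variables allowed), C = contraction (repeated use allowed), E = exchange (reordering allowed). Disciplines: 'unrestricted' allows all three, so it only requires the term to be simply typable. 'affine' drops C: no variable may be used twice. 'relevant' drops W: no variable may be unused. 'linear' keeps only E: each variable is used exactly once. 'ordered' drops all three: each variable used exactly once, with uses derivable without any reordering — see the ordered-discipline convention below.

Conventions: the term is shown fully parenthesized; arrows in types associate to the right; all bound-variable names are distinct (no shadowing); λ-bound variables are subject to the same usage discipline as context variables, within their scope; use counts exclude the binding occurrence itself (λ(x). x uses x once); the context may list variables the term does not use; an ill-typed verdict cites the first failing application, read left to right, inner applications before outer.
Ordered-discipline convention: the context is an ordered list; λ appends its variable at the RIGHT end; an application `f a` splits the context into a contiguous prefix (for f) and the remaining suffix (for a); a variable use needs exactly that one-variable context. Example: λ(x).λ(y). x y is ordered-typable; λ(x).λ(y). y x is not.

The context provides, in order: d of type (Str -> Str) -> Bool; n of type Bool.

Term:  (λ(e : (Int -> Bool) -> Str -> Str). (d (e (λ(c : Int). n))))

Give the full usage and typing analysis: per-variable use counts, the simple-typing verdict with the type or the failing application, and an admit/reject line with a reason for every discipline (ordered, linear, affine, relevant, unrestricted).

variable uses: d ×1, n ×1, e [bound] ×1, c [bound] ×0
order of uses: d, e, n
typing: the term checks, with type ((Int -> Bool) -> Str -> Str) -> Bool
ordered: ✗ — needs weakening: c unused
linear: ✗ — needs weakening: c unused
affine: ✓ — d, n, e, c: no repeats, contraction unneeded
relevant: ✗ — needs weakening: c unused
unrestricted: ✓ — simply typable at ((Int -> Bool) -> Str -> Str) -> Bool; W, C, E all held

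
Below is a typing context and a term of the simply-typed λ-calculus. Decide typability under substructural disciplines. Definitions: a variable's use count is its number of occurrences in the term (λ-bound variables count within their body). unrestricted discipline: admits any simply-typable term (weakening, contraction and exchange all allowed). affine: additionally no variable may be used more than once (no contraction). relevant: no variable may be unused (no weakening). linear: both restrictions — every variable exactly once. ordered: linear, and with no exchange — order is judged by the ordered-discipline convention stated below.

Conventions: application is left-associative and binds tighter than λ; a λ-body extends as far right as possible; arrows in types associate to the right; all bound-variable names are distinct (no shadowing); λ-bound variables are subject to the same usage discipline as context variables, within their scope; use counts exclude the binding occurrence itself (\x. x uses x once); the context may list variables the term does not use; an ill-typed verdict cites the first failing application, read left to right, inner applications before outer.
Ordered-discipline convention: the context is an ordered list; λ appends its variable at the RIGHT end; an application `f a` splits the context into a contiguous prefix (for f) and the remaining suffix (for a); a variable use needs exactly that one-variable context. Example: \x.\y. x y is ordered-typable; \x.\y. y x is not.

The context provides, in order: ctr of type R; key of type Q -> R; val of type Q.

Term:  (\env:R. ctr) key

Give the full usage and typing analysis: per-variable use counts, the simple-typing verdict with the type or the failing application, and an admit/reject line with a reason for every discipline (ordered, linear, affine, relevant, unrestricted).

variable uses: ctr: 1×, key: 1×, val: 0×, env [bound]: 0×
order of uses: ctr, key
typing: ill-typed: a function awaiting R gets Q -> R
ordered: ✗, not simply typable
linear: ✗, fails simple typing
affine: ✗, a type mismatch blocks all five
relevant: ✗, the type mismatch rejects it
unrestricted: ✗, not simply typable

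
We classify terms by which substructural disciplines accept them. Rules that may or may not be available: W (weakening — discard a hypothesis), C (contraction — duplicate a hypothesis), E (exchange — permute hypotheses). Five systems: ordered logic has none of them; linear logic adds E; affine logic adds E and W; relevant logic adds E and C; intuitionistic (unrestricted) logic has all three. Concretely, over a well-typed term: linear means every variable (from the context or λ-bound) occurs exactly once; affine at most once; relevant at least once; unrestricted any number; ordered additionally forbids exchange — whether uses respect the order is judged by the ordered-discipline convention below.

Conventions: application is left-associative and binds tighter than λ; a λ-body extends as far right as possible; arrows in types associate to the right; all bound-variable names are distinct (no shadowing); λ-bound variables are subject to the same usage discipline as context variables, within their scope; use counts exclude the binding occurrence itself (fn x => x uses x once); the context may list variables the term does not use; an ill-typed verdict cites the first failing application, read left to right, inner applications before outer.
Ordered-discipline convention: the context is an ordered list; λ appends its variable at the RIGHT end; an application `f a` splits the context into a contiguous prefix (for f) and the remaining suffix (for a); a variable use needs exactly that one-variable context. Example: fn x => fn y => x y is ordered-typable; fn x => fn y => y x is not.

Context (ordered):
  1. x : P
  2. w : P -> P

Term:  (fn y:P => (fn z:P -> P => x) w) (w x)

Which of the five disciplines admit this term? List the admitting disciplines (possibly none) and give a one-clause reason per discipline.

admitted in: unrestricted
variable uses: x=2, w=2, y (λ-bound)=0, z (λ-bound)=0
left-to-right use order: x, w, w, x
typing: well-typed at P
ordered: ✗ — repeated use of x ×2, w ×2; y, z left unused
linear: ✗ — repeated use of x ×2, w ×2; y, z left unused
affine: ✗ — repeated use of x ×2, w ×2
relevant: ✗ — y, z left unused
unrestricted: ✓ — well-typed at P; no restrictions here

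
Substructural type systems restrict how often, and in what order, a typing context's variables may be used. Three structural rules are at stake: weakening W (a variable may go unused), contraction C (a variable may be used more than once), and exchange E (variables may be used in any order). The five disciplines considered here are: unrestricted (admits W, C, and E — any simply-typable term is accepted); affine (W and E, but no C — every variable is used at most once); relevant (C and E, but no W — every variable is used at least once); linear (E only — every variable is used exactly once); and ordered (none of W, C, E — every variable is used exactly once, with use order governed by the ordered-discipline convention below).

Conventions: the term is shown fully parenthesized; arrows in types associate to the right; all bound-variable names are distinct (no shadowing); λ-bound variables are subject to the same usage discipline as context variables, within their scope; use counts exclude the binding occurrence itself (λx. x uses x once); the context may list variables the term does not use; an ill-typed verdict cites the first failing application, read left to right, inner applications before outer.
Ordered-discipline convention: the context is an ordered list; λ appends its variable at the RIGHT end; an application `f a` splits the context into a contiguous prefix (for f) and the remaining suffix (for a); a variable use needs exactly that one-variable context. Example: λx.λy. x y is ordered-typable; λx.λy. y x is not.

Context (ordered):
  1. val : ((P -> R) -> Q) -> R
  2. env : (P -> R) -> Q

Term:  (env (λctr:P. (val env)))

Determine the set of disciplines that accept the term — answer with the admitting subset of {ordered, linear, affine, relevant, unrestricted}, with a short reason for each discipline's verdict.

accepted by: unrestricted
variable uses: val=1, env=2, ctr [bound]=0
left-to-right use order: env, val, env
typing: ✓ — Q
ordered: ✗, env ×2 used more than once (contraction); needs weakening: ctr unused
linear: ✗, env ×2 used more than once (contraction); needs weakening: ctr unused
affine: ✗, env ×2 used more than once (contraction)
relevant: ✗, needs weakening: ctr unused
unrestricted: ✓, typability at Q is all that's needed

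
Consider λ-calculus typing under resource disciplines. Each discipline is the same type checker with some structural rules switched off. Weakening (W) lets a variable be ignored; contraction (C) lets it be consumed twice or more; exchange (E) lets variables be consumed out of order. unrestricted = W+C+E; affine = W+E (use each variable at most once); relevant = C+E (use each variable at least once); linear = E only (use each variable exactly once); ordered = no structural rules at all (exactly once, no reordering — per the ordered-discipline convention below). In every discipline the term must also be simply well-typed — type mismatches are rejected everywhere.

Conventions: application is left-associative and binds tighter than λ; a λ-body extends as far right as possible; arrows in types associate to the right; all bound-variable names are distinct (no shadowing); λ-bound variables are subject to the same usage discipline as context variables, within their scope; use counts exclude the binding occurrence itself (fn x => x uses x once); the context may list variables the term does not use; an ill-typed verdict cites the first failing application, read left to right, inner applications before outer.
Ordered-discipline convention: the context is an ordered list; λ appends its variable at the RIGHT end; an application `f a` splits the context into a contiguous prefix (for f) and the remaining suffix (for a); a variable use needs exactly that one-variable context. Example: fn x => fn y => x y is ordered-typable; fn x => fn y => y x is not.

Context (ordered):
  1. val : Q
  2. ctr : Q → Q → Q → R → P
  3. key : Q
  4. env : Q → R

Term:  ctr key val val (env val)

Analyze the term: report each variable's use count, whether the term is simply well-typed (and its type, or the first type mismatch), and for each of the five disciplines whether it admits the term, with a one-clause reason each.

use counts: val ×3, ctr ×1, key ×1, env ×1
order of uses: ctr, key, val, val, env, val
typing: ✓ — P
ordered ✗ (val ×3 used more than once (contraction))
linear ✗ (val ×3 used more than once (contraction))
affine ✗ (val ×3 used more than once (contraction))
relevant ✓ (every one of val, ctr, key, env appears)
unrestricted ✓ (simply typable at P; W, C, E all held)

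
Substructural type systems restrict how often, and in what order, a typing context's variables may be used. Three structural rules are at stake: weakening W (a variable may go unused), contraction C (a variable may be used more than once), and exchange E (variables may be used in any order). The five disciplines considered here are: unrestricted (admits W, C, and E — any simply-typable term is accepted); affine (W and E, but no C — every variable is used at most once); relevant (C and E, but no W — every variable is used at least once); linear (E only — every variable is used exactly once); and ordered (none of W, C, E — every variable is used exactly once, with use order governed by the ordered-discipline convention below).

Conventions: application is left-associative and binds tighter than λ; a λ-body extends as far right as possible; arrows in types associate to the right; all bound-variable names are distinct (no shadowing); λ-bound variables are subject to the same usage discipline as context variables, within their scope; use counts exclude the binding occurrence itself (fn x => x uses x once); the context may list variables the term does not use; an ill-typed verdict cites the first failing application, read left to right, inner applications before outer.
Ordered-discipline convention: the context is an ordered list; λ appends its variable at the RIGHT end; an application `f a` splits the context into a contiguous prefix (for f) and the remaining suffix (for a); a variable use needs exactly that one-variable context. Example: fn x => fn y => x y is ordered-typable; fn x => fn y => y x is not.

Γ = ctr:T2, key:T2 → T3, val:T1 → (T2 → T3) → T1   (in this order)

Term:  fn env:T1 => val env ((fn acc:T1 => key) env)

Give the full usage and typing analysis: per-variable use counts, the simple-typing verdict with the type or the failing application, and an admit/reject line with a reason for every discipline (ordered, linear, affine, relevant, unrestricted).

counts: ctr ×0; key ×1; val ×1; env (λ-bound) ×2; acc (λ-bound) ×0
use order (left to right): val, env, key, env
typing: the term checks, with type T1 → T1
ordered: ✗ — repeated use of env ×2; ctr, acc never used (weakening)
linear: ✗ — repeated use of env ×2; ctr, acc never used (weakening)
affine: ✗ — repeated use of env ×2
relevant: ✗ — ctr, acc never used (weakening)
unrestricted: ✓ — type-checks (T1 → T1) and nothing is barred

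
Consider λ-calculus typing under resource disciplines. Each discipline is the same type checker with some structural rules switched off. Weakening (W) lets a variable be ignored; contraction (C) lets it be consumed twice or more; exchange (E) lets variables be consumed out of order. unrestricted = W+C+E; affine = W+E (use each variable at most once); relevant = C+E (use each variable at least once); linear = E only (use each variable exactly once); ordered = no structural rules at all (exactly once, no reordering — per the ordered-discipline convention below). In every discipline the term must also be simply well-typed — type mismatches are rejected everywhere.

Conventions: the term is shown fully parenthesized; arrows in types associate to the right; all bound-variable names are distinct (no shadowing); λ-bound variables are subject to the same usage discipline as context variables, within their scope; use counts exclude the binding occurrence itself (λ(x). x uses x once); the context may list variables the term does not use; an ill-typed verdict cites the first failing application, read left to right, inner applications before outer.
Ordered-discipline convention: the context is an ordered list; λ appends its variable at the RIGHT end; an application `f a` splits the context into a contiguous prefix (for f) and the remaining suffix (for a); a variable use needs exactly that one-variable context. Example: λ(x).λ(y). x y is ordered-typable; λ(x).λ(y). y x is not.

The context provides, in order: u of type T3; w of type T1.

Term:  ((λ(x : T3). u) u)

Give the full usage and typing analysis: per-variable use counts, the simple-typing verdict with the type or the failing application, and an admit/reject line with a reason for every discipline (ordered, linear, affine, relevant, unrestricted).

use counts: u=2, w=0, x (bound)=0
left-to-right use order: u, u
typing: ✓ — T3
ordered: ✗, u ×2 used more than once (contraction); w, x left unused
linear: ✗, u ×2 used more than once (contraction); w, x left unused
affine: ✗, u ×2 used more than once (contraction)
relevant: ✗, w, x left unused
unrestricted: ✓, type-checks (T3) and nothing is barred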